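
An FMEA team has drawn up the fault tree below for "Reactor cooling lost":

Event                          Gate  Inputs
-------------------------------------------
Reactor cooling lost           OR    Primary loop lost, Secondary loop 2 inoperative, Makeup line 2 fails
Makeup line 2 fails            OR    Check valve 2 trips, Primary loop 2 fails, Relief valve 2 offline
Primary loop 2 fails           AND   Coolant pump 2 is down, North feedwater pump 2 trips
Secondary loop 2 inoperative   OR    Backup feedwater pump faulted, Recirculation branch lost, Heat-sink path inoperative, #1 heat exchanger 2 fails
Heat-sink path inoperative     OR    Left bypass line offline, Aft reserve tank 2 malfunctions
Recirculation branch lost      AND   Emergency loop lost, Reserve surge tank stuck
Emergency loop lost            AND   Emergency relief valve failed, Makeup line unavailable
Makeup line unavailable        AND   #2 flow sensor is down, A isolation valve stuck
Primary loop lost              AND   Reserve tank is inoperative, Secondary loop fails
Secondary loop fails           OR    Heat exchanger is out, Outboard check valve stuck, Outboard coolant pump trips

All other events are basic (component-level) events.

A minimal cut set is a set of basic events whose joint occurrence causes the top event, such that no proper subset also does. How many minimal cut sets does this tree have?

Secondary loop fails [OR]: union of children's cut sets → 3 cut set(s).
Primary loop lost [AND]: one cut set from each child combined → 1 × 3 = 3 cut set(s).
Makeup line unavailable [AND]: one cut set from each child combined → 1 × 1 = 1 cut set(s).
Emergency loop lost [AND]: one cut set from each child combined → 1 × 1 = 1 cut set(s).
Recirculation branch lost [AND]: one cut set from each child combined → 1 × 1 = 1 cut set(s).
Heat-sink path inoperative [OR]: union of children's cut sets → 2 cut set(s).
Secondary loop 2 inoperative [OR]: union of children's cut sets → 5 cut set(s).
Primary loop 2 fails [AND]: one cut set from each child combined → 1 × 1 = 1 cut set(s).
Makeup line 2 fails [OR]: union of children's cut sets → 3 cut set(s).
Reactor cooling lost [OR]: union of children's cut sets → 11 cut set(s).

11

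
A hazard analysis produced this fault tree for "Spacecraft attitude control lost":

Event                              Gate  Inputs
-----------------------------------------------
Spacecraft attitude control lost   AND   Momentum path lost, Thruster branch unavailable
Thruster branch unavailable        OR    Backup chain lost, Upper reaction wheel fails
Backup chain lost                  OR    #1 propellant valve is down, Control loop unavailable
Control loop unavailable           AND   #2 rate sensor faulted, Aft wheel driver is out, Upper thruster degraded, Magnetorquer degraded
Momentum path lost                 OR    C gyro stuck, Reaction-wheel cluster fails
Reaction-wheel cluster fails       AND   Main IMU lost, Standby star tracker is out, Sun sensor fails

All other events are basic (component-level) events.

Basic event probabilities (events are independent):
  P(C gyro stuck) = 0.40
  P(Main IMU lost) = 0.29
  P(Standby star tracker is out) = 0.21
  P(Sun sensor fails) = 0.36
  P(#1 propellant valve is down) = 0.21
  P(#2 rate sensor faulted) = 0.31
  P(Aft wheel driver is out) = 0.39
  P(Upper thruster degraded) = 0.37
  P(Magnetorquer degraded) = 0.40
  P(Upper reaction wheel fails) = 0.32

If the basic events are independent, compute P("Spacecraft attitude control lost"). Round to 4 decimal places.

P(Reaction-wheel cluster fails) [AND] = 0.29 × 0.21 × 0.36 = 0.021924
P(Momentum path lost) [OR] = 1 − (1−0.40) × (1−0.021924) = 0.413154
P(Control loop unavailable) [AND] = 0.31 × 0.39 × 0.37 × 0.40 = 0.017893
P(Backup chain lost) [OR] = 1 − (1−0.21) × (1−0.017893) = 0.224135
P(Thruster branch unavailable) [OR] = 1 − (1−0.224135) × (1−0.32) = 0.472412
P(Spacecraft attitude control lost) [AND] = 0.413154 × 0.472412 = 0.195179
Rounded to 4 decimal places: P(Spacecraft attitude control lost) ≈ 0.1952.

0.1952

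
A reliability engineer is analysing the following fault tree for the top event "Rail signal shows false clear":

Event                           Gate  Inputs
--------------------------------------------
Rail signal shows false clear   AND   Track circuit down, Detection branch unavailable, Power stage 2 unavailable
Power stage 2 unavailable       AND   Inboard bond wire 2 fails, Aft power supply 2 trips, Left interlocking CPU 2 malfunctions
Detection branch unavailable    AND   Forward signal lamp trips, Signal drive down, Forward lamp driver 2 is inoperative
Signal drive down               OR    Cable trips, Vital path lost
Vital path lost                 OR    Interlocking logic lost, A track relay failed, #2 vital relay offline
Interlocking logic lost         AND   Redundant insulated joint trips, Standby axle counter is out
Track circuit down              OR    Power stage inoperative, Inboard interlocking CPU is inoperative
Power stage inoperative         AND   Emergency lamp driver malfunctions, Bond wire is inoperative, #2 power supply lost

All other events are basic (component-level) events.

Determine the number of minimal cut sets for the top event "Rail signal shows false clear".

Power stage inoperative [AND]: one cut set from each child combined → 1 × 1 × 1 = 1 cut set(s).
Track circuit down [OR]: union of children's cut sets → 2 cut set(s).
Interlocking logic lost [AND]: one cut set from each child combined → 1 × 1 = 1 cut set(s).
Vital path lost [OR]: union of children's cut sets → 3 cut set(s).
Signal drive down [OR]: union of children's cut sets → 4 cut set(s).
Detection branch unavailable [AND]: one cut set from each child combined → 1 × 4 × 1 = 4 cut set(s).
Power stage 2 unavailable [AND]: one cut set from each child combined → 1 × 1 × 1 = 1 cut set(s).
Rail signal shows false clear [AND]: one cut set from each child combined → 2 × 4 × 1 = 8 cut set(s).
Minimal cut sets: {#2 power supply lost, Aft power supply 2 trips, Bond wire is inoperative, Cable trips, Emergency lamp driver malfunctions, Forward lamp driver 2 is inoperative, Forward signal lamp trips, Inboard bond wire 2 fails, Left interlocking CPU 2 malfunctions}; {#2 power supply lost, Aft power supply 2 trips, Bond wire is inoperative, Emergency lamp driver malfunctions, Forward lamp driver 2 is inoperative, Forward signal lamp trips, Inboard bond wire 2 fails, Left interlocking CPU 2 malfunctions, Redundant insulated joint trips, Standby axle counter is out}; {#2 power supply lost, A track relay failed, Aft power supply 2 trips, Bond wire is inoperative, Emergency lamp driver malfunctions, Forward lamp driver 2 is inoperative, Forward signal lamp trips, Inboard bond wire 2 fails, Left interlocking CPU 2 malfunctions}; {#2 power supply lost, #2 vital relay offline, Aft power supply 2 trips, Bond wire is inoperative, Emergency lamp driver malfunctions, Forward lamp driver 2 is inoperative, Forward signal lamp trips, Inboard bond wire 2 fails, Left interlocking CPU 2 malfunctions}; {Aft power supply 2 trips, Cable trips, Forward lamp driver 2 is inoperative, Forward signal lamp trips, Inboard bond wire 2 fails, Inboard interlocking CPU is inoperative, Left interlocking CPU 2 malfunctions}; {Aft power supply 2 trips, Forward lamp driver 2 is inoperative, Forward signal lamp trips, Inboard bond wire 2 fails, Inboard interlocking CPU is inoperative, Left interlocking CPU 2 malfunctions, Redundant insulated joint trips, Standby axle counter is out}; {A track relay failed, Aft power supply 2 trips, Forward lamp driver 2 is inoperative, Forward signal lamp trips, Inboard bond wire 2 fails, Inboard interlocking CPU is inoperative, Left interlocking CPU 2 malfunctions}; {#2 vital relay offline, Aft power supply 2 trips, Forward lamp driver 2 is inoperative, Forward signal lamp trips, Inboard bond wire 2 fails, Inboard interlocking CPU is inoperative, Left interlocking CPU 2 malfunctions}.

8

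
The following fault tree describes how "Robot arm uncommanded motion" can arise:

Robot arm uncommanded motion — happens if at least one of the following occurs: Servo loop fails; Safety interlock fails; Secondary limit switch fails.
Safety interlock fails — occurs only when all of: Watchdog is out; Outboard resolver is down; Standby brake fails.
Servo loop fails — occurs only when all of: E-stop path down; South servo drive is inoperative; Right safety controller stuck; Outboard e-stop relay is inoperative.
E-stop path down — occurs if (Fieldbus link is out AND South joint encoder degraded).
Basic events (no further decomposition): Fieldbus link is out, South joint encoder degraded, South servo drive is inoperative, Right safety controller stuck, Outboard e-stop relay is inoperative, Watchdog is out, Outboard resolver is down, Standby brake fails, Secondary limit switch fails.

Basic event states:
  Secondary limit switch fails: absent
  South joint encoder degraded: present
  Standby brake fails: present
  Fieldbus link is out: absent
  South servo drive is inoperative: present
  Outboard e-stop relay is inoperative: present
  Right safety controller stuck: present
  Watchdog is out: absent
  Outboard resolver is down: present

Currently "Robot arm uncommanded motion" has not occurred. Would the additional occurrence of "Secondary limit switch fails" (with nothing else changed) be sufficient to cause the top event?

Counterfactual: set "Secondary limit switch fails" to occurred.
E-stop path down [AND]: Fieldbus link is out=not, South joint encoder degraded=occurs → not all inputs occur → does not occur.
Servo loop fails [AND]: E-stop path down=not, South servo drive is inoperative=occurs, Right safety controller stuck=occurs, Outboard e-stop relay is inoperative=occurs → not all inputs occur → does not occur.
Safety interlock fails [AND]: Watchdog is out=not, Outboard resolver is down=occurs, Standby brake fails=occurs → not all inputs occur → does not occur.
Robot arm uncommanded motion [OR]: Servo loop fails=not, Safety interlock fails=not, Secondary limit switch fails=occurs → at least one input occurs → occurs.

Yes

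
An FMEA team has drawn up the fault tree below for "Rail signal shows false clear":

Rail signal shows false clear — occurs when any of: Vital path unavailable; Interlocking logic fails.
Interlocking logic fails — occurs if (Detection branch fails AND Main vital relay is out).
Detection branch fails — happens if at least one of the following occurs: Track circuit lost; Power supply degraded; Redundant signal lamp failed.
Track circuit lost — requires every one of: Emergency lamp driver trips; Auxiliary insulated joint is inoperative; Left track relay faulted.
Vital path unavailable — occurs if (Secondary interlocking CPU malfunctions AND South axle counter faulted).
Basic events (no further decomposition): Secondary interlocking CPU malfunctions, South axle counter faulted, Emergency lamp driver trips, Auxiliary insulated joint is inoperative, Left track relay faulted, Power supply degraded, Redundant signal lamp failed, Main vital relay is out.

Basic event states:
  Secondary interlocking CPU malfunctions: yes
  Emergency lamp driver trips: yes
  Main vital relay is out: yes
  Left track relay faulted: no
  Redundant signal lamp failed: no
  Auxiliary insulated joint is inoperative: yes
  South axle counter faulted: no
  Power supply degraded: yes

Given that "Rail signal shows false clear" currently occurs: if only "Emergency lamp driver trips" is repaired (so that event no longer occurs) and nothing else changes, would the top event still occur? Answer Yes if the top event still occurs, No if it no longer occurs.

Yes

Counterfactual: set "Emergency lamp driver trips" to not occurred.
Vital path unavailable [AND]: Secondary interlocking CPU malfunctions=occurs, South axle counter faulted=not → not all inputs occur → does not occur.
Track circuit lost [AND]: Emergency lamp driver trips=not, Auxiliary insulated joint is inoperative=occurs, Left track relay faulted=not → not all inputs occur → does not occur.
Detection branch fails [OR]: Track circuit lost=not, Power supply degraded=occurs, Redundant signal lamp failed=not → at least one input occurs → occurs.
Interlocking logic fails [AND]: Detection branch fails=occurs, Main vital relay is out=occurs → all inputs occur → occurs.
Rail signal shows false clear [OR]: Vital path unavailable=not, Interlocking logic fails=occurs → at least one input occurs → occurs.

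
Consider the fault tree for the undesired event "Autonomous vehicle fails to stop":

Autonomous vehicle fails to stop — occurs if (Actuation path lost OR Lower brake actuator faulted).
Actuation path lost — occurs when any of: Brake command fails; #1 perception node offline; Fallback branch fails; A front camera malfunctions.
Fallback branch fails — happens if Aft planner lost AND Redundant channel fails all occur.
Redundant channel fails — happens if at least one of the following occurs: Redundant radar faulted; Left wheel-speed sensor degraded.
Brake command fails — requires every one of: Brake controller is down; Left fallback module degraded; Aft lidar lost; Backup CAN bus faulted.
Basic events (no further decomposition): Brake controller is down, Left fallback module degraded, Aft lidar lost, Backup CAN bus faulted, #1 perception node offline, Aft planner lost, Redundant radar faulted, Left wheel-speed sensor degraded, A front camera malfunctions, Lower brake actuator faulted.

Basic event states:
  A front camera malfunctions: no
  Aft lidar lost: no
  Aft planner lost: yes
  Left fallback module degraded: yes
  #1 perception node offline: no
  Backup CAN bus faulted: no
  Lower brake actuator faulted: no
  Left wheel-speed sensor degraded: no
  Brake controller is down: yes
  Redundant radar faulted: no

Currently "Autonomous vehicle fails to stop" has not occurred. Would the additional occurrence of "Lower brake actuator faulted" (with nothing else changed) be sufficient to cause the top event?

Yes

Counterfactual: set "Lower brake actuator faulted" to occurred.
Brake command fails [AND]: Brake controller is down=occurs, Left fallback module degraded=occurs, Aft lidar lost=not, Backup CAN bus faulted=not → not all inputs occur → does not occur.
Redundant channel fails [OR]: Redundant radar faulted=not, Left wheel-speed sensor degraded=not → no input occurs → does not occur.
Fallback branch fails [AND]: Aft planner lost=occurs, Redundant channel fails=not → not all inputs occur → does not occur.
Actuation path lost [OR]: Brake command fails=not, #1 perception node offline=not, Fallback branch fails=not, A front camera malfunctions=not → no input occurs → does not occur.
Autonomous vehicle fails to stop [OR]: Actuation path lost=not, Lower brake actuator faulted=occurs → at least one input occurs → occurs.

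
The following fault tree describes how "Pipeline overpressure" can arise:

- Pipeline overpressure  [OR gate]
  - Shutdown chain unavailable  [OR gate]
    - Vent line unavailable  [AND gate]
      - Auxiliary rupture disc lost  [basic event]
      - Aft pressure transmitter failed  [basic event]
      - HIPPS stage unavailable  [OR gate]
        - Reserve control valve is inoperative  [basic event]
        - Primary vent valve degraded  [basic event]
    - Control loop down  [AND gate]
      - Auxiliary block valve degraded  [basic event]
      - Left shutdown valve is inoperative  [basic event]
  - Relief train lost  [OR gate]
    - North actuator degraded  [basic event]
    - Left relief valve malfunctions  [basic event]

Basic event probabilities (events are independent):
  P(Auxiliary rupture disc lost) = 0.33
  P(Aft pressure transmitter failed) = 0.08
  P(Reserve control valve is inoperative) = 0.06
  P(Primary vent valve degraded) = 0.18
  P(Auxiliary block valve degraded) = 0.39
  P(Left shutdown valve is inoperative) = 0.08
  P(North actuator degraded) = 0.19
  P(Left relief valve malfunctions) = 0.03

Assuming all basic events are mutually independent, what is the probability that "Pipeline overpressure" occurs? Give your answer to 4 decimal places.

0.2434

P(HIPPS stage unavailable) [OR] = 1 − (1−0.06) × (1−0.18) = 0.229200
P(Vent line unavailable) [AND] = 0.33 × 0.08 × 0.229200 = 0.006051
P(Control loop down) [AND] = 0.39 × 0.08 = 0.031200
P(Shutdown chain unavailable) [OR] = 1 − (1−0.006051) × (1−0.031200) = 0.037062
P(Relief train lost) [OR] = 1 − (1−0.19) × (1−0.03) = 0.214300
P(Pipeline overpressure) [OR] = 1 − (1−0.037062) × (1−0.214300) = 0.243420
Rounded to 4 decimal places: P(Pipeline overpressure) ≈ 0.2434.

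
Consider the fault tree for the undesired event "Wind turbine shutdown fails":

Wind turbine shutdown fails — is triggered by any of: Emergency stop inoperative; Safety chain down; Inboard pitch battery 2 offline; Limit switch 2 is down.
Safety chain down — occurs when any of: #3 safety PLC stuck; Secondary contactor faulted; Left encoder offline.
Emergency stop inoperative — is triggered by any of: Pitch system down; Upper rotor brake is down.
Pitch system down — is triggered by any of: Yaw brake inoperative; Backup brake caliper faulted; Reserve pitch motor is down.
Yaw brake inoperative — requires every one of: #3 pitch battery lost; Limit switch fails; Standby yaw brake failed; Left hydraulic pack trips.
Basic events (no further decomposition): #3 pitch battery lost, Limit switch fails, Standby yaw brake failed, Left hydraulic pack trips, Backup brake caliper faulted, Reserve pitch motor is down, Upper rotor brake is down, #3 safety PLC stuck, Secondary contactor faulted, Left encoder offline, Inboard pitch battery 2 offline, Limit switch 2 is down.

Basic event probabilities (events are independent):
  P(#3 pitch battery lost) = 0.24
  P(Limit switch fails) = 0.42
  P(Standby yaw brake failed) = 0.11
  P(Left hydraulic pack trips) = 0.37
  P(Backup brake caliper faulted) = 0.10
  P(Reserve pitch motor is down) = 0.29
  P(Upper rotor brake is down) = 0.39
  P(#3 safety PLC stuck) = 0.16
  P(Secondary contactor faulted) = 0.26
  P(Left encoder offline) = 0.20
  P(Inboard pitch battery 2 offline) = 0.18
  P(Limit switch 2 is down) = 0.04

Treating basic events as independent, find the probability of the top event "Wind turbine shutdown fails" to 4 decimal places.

0.8480

P(Yaw brake inoperative) [AND] = 0.24 × 0.42 × 0.11 × 0.37 = 0.004103
P(Pitch system down) [OR] = 1 − (1−0.004103) × (1−0.10) × (1−0.29) = 0.363622
P(Emergency stop inoperative) [OR] = 1 − (1−0.363622) × (1−0.39) = 0.611809
P(Safety chain down) [OR] = 1 − (1−0.16) × (1−0.26) × (1−0.20) = 0.502720
P(Wind turbine shutdown fails) [OR] = 1 − (1−0.611809) × (1−0.502720) × (1−0.18) × (1−0.04) = 0.848039
Rounded to 4 decimal places: P(Wind turbine shutdown fails) ≈ 0.8480.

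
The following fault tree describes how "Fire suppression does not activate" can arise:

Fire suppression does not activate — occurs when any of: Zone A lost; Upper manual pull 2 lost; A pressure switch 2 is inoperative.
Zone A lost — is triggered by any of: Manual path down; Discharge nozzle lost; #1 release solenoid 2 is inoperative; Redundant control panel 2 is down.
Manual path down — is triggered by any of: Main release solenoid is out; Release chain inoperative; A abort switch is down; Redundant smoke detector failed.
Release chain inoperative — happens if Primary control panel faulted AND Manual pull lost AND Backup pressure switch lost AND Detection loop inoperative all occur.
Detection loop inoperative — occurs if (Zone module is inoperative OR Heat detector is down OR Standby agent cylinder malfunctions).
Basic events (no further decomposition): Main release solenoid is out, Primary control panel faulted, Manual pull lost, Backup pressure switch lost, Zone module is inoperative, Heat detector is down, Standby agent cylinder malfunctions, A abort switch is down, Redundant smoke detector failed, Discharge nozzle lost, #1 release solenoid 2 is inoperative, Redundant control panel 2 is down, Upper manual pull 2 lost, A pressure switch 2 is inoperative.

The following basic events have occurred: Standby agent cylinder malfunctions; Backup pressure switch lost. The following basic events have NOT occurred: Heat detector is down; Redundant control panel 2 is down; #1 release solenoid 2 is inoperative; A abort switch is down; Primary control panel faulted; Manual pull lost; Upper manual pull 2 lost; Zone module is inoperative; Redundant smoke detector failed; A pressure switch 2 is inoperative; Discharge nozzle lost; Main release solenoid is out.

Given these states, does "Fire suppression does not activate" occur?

No

Detection loop inoperative [OR]: Zone module is inoperative=not, Heat detector is down=not, Standby agent cylinder malfunctions=occurs → at least one input occurs → occurs.
Release chain inoperative [AND]: Primary control panel faulted=not, Manual pull lost=not, Backup pressure switch lost=occurs, Detection loop inoperative=occurs → not all inputs occur → does not occur.
Manual path down [OR]: Main release solenoid is out=not, Release chain inoperative=not, A abort switch is down=not, Redundant smoke detector failed=not → no input occurs → does not occur.
Zone A lost [OR]: Manual path down=not, Discharge nozzle lost=not, #1 release solenoid 2 is inoperative=not, Redundant control panel 2 is down=not → no input occurs → does not occur.
Fire suppression does not activate [OR]: Zone A lost=not, Upper manual pull 2 lost=not, A pressure switch 2 is inoperative=not → no input occurs → does not occur.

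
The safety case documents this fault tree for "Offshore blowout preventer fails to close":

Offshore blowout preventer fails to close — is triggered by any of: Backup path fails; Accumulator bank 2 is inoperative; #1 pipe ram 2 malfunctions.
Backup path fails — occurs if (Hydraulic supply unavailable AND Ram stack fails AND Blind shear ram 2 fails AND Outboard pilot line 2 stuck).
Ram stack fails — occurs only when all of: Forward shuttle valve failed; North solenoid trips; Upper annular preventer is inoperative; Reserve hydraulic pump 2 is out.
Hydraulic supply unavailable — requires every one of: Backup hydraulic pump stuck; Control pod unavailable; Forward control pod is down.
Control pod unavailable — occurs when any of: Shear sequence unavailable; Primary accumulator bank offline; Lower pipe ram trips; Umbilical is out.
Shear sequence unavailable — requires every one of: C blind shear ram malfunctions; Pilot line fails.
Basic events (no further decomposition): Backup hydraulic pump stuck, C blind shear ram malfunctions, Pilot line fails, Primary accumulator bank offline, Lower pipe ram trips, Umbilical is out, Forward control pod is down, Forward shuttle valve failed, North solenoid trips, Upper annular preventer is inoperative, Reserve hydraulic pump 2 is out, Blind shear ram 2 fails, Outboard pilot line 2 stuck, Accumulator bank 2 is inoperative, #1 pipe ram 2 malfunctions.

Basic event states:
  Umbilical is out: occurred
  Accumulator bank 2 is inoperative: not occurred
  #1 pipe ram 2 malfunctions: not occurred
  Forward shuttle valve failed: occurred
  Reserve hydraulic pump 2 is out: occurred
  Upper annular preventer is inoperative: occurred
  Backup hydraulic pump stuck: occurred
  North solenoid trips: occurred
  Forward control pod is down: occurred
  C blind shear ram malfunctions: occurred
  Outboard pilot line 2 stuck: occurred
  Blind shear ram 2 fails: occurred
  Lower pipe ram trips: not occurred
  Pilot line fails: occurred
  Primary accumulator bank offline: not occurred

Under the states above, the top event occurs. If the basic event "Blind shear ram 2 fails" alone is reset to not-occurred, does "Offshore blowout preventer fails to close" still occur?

No

Counterfactual: set "Blind shear ram 2 fails" to not occurred.
Shear sequence unavailable [AND]: C blind shear ram malfunctions=occurs, Pilot line fails=occurs → all inputs occur → occurs.
Control pod unavailable [OR]: Shear sequence unavailable=occurs, Primary accumulator bank offline=not, Lower pipe ram trips=not, Umbilical is out=occurs → at least one input occurs → occurs.
Hydraulic supply unavailable [AND]: Backup hydraulic pump stuck=occurs, Control pod unavailable=occurs, Forward control pod is down=occurs → all inputs occur → occurs.
Ram stack fails [AND]: Forward shuttle valve failed=occurs, North solenoid trips=occurs, Upper annular preventer is inoperative=occurs, Reserve hydraulic pump 2 is out=occurs → all inputs occur → occurs.
Backup path fails [AND]: Hydraulic supply unavailable=occurs, Ram stack fails=occurs, Blind shear ram 2 fails=not, Outboard pilot line 2 stuck=occurs → not all inputs occur → does not occur.
Offshore blowout preventer fails to close [OR]: Backup path fails=not, Accumulator bank 2 is inoperative=not, #1 pipe ram 2 malfunctions=not → no input occurs → does not occur.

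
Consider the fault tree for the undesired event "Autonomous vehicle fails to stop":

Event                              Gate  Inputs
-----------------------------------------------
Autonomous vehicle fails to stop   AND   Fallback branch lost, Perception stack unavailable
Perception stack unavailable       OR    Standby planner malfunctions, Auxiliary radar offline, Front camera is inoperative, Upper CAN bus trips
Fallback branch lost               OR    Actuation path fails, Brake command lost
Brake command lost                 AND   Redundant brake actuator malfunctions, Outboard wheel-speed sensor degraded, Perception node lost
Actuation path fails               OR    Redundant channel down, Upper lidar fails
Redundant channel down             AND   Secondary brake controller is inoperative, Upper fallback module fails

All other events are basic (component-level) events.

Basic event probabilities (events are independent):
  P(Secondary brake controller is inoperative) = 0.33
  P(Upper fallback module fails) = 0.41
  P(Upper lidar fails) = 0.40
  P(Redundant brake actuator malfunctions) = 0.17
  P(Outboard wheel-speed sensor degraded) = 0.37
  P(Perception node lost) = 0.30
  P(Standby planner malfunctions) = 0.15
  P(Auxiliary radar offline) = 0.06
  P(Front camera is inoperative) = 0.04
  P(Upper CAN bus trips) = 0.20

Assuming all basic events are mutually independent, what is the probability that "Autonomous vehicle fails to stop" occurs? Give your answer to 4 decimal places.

0.1897

P(Redundant channel down) [AND] = 0.33 × 0.41 = 0.135300
P(Actuation path fails) [OR] = 1 − (1−0.135300) × (1−0.40) = 0.481180
P(Brake command lost) [AND] = 0.17 × 0.37 × 0.30 = 0.018870
P(Fallback branch lost) [OR] = 1 − (1−0.481180) × (1−0.018870) = 0.490970
P(Perception stack unavailable) [OR] = 1 − (1−0.15) × (1−0.06) × (1−0.04) × (1−0.20) = 0.386368
P(Autonomous vehicle fails to stop) [AND] = 0.490970 × 0.386368 = 0.189695
Rounded to 4 decimal places: P(Autonomous vehicle fails to stop) ≈ 0.1897.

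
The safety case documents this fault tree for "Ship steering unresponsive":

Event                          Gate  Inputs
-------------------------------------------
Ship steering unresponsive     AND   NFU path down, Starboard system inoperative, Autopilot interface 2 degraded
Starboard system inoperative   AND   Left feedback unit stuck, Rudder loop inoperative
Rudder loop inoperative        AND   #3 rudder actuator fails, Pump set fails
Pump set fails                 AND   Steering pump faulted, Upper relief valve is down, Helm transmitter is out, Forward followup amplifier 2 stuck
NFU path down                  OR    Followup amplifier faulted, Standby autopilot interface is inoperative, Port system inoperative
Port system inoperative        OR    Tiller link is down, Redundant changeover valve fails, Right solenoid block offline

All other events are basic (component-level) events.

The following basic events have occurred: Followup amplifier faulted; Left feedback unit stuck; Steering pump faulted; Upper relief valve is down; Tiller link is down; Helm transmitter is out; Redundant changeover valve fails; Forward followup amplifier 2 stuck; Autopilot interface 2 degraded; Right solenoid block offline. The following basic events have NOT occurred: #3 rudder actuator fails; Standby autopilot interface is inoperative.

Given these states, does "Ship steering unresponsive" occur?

No

Port system inoperative [OR]: Tiller link is down=occurs, Redundant changeover valve fails=occurs, Right solenoid block offline=occurs → at least one input occurs → occurs.
NFU path down [OR]: Followup amplifier faulted=occurs, Standby autopilot interface is inoperative=not, Port system inoperative=occurs → at least one input occurs → occurs.
Pump set fails [AND]: Steering pump faulted=occurs, Upper relief valve is down=occurs, Helm transmitter is out=occurs, Forward followup amplifier 2 stuck=occurs → all inputs occur → occurs.
Rudder loop inoperative [AND]: #3 rudder actuator fails=not, Pump set fails=occurs → not all inputs occur → does not occur.
Starboard system inoperative [AND]: Left feedback unit stuck=occurs, Rudder loop inoperative=not → not all inputs occur → does not occur.
Ship steering unresponsive [AND]: NFU path down=occurs, Starboard system inoperative=not, Autopilot interface 2 degraded=occurs → not all inputs occur → does not occur.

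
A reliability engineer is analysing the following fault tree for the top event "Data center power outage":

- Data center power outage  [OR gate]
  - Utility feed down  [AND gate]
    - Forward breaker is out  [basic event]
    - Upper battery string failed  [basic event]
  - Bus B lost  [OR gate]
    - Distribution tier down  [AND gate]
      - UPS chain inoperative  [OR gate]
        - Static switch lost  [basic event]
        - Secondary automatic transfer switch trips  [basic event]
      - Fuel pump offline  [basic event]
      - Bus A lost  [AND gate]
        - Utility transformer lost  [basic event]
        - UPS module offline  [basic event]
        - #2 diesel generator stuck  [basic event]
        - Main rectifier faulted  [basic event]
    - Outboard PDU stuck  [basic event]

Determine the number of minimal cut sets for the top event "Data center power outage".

Utility feed down [AND]: one cut set from each child combined → 1 × 1 = 1 cut set(s).
UPS chain inoperative [OR]: union of children's cut sets → 2 cut set(s).
Bus A lost [AND]: one cut set from each child combined → 1 × 1 × 1 × 1 = 1 cut set(s).
Distribution tier down [AND]: one cut set from each child combined → 2 × 1 × 1 = 2 cut set(s).
Bus B lost [OR]: union of children's cut sets → 3 cut set(s).
Data center power outage [OR]: union of children's cut sets → 4 cut set(s).
Minimal cut sets: {Forward breaker is out, Upper battery string failed}; {#2 diesel generator stuck, Fuel pump offline, Main rectifier faulted, Static switch lost, UPS module offline, Utility transformer lost}; {#2 diesel generator stuck, Fuel pump offline, Main rectifier faulted, Secondary automatic transfer switch trips, UPS module offline, Utility transformer lost}; {Outboard PDU stuck}.

4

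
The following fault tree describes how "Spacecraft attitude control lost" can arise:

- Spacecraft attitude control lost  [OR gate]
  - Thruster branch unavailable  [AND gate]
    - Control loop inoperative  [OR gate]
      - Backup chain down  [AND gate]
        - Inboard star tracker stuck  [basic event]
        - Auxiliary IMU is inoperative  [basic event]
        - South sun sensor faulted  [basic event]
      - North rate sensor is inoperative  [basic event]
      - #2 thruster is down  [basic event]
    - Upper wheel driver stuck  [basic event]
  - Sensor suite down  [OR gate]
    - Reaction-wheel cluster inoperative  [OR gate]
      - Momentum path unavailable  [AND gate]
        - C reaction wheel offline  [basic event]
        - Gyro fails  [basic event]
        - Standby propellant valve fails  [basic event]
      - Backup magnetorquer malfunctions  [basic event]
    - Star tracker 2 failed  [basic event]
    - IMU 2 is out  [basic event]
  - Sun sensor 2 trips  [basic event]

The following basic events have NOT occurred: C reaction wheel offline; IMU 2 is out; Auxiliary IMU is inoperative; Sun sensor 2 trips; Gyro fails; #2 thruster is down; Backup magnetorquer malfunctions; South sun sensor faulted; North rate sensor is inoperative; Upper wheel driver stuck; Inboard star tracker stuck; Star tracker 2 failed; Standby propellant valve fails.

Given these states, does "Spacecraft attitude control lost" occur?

Backup chain down [AND]: Inboard star tracker stuck=not, Auxiliary IMU is inoperative=not, South sun sensor faulted=not → not all inputs occur → does not occur.
Control loop inoperative [OR]: Backup chain down=not, North rate sensor is inoperative=not, #2 thruster is down=not → no input occurs → does not occur.
Thruster branch unavailable [AND]: Control loop inoperative=not, Upper wheel driver stuck=not → not all inputs occur → does not occur.
Momentum path unavailable [AND]: C reaction wheel offline=not, Gyro fails=not, Standby propellant valve fails=not → not all inputs occur → does not occur.
Reaction-wheel cluster inoperative [OR]: Momentum path unavailable=not, Backup magnetorquer malfunctions=not → no input occurs → does not occur.
Sensor suite down [OR]: Reaction-wheel cluster inoperative=not, Star tracker 2 failed=not, IMU 2 is out=not → no input occurs → does not occur.
Spacecraft attitude control lost [OR]: Thruster branch unavailable=not, Sensor suite down=not, Sun sensor 2 trips=not → no input occurs → does not occur.

No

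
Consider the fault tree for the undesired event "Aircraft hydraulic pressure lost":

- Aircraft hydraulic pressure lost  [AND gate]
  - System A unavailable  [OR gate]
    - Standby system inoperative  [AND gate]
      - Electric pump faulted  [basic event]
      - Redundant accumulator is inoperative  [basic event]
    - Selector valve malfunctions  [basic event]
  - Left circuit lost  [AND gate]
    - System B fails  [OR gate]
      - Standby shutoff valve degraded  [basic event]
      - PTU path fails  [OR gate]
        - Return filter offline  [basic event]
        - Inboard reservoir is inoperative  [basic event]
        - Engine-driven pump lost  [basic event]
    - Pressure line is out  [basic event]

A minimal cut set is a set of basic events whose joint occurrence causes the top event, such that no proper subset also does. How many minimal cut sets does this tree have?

8

Standby system inoperative [AND]: one cut set from each child combined → 1 × 1 = 1 cut set(s).
System A unavailable [OR]: union of children's cut sets → 2 cut set(s).
PTU path fails [OR]: union of children's cut sets → 3 cut set(s).
System B fails [OR]: union of children's cut sets → 4 cut set(s).
Left circuit lost [AND]: one cut set from each child combined → 4 × 1 = 4 cut set(s).
Aircraft hydraulic pressure lost [AND]: one cut set from each child combined → 2 × 4 = 8 cut set(s).
Minimal cut sets: {Electric pump faulted, Pressure line is out, Redundant accumulator is inoperative, Standby shutoff valve degraded}; {Electric pump faulted, Pressure line is out, Redundant accumulator is inoperative, Return filter offline}; {Electric pump faulted, Inboard reservoir is inoperative, Pressure line is out, Redundant accumulator is inoperative}; {Electric pump faulted, Engine-driven pump lost, Pressure line is out, Redundant accumulator is inoperative}; {Pressure line is out, Selector valve malfunctions, Standby shutoff valve degraded}; {Pressure line is out, Return filter offline, Selector valve malfunctions}; {Inboard reservoir is inoperative, Pressure line is out, Selector valve malfunctions}; {Engine-driven pump lost, Pressure line is out, Selector valve malfunctions}.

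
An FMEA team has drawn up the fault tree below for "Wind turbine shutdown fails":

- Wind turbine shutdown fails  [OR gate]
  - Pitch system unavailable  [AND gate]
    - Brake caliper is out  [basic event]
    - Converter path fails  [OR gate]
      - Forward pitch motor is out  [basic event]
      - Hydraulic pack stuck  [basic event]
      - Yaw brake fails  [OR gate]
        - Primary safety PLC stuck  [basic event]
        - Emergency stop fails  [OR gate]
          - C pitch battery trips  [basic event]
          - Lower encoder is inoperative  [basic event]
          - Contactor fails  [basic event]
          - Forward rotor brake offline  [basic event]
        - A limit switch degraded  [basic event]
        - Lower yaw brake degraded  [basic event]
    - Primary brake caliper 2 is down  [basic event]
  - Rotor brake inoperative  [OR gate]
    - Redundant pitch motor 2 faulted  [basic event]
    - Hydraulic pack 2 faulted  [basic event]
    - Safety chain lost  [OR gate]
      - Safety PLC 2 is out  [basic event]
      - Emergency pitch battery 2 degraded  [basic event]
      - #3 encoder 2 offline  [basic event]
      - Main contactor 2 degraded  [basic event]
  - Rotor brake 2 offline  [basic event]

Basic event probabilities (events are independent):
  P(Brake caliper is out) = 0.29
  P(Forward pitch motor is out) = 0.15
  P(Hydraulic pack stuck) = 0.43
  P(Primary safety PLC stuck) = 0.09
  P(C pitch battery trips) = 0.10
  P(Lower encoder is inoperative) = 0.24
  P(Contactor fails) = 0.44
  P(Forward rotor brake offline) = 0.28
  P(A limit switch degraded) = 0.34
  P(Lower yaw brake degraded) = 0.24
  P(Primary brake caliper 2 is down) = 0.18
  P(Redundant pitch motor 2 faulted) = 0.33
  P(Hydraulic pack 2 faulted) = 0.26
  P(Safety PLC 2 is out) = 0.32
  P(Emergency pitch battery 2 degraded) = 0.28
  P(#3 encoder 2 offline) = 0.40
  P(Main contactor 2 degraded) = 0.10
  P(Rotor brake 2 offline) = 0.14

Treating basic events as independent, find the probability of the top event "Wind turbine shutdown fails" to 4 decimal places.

P(Emergency stop fails) [OR] = 1 − (1−0.10) × (1−0.24) × (1−0.44) × (1−0.28) = 0.724211
P(Yaw brake fails) [OR] = 1 − (1−0.09) × (1−0.724211) × (1−0.34) × (1−0.24) = 0.874114
P(Converter path fails) [OR] = 1 − (1−0.15) × (1−0.43) × (1−0.874114) = 0.939008
P(Pitch system unavailable) [AND] = 0.29 × 0.939008 × 0.18 = 0.049016
P(Safety chain lost) [OR] = 1 − (1−0.32) × (1−0.28) × (1−0.40) × (1−0.10) = 0.735616
P(Rotor brake inoperative) [OR] = 1 − (1−0.33) × (1−0.26) × (1−0.735616) = 0.868918
P(Wind turbine shutdown fails) [OR] = 1 − (1−0.049016) × (1−0.868918) × (1−0.14) = 0.892795
Rounded to 4 decimal places: P(Wind turbine shutdown fails) ≈ 0.8928.

0.8928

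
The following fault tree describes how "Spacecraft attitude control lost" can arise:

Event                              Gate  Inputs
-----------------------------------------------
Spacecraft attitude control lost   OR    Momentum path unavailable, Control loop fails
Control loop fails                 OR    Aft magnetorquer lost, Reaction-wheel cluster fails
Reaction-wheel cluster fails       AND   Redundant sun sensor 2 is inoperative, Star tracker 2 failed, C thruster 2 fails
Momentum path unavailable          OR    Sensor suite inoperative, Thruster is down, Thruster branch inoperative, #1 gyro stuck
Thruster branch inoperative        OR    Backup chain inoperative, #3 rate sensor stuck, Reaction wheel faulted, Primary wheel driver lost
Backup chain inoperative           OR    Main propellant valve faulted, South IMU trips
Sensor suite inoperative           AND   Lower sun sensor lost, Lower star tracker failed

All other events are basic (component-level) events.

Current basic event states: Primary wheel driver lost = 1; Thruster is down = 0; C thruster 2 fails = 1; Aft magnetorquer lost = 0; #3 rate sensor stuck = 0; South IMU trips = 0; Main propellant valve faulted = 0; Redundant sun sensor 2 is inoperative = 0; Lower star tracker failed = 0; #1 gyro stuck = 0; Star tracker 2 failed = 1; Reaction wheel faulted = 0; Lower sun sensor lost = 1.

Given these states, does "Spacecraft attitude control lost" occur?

Yes

Sensor suite inoperative [AND]: Lower sun sensor lost=occurs, Lower star tracker failed=not → not all inputs occur → does not occur.
Backup chain inoperative [OR]: Main propellant valve faulted=not, South IMU trips=not → no input occurs → does not occur.
Thruster branch inoperative [OR]: Backup chain inoperative=not, #3 rate sensor stuck=not, Reaction wheel faulted=not, Primary wheel driver lost=occurs → at least one input occurs → occurs.
Momentum path unavailable [OR]: Sensor suite inoperative=not, Thruster is down=not, Thruster branch inoperative=occurs, #1 gyro stuck=not → at least one input occurs → occurs.
Reaction-wheel cluster fails [AND]: Redundant sun sensor 2 is inoperative=not, Star tracker 2 failed=occurs, C thruster 2 fails=occurs → not all inputs occur → does not occur.
Control loop fails [OR]: Aft magnetorquer lost=not, Reaction-wheel cluster fails=not → no input occurs → does not occur.
Spacecraft attitude control lost [OR]: Momentum path unavailable=occurs, Control loop fails=not → at least one input occurs → occurs.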